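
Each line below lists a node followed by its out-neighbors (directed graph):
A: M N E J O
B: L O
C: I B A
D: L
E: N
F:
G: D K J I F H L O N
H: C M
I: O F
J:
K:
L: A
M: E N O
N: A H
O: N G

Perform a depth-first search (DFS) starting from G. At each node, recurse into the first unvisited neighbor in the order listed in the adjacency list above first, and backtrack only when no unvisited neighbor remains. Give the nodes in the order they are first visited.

G D L A M E N H C I O F B J K

Visit G
G → D
D → L
L → A
A → M
M → E
E → N
N → H
H → C
C → I
I → O
I → F
C → B
A → J
G → K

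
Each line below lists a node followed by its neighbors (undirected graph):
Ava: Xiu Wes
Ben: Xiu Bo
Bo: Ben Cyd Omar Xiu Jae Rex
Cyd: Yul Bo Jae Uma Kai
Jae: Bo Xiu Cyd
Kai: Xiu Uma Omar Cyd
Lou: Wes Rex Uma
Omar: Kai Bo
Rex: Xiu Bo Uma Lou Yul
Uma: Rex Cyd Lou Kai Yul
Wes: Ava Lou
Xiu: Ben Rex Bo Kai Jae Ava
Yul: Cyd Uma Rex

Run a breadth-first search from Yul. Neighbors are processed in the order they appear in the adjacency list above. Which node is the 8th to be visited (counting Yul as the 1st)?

Lou

Visit Yul; enqueue Cyd, Uma, Rex → queue [Cyd, Uma, Rex]
Visit Cyd; enqueue Bo, Jae, Kai → queue [Uma, Rex, Bo, Jae, Kai]
Visit Uma; enqueue Lou → queue [Rex, Bo, Jae, Kai, Lou]
Visit Rex; enqueue Xiu → queue [Bo, Jae, Kai, Lou, Xiu]
Visit Bo; enqueue Ben, Omar → queue [Jae, Kai, Lou, Xiu, Ben, Omar]
Visit Jae → queue [Kai, Lou, Xiu, Ben, Omar]
Visit Kai → queue [Lou, Xiu, Ben, Omar]
Visit Lou; enqueue Wes → queue [Xiu, Ben, Omar, Wes]
Visit Xiu; enqueue Ava → queue [Ben, Omar, Wes, Ava]
Visit Ben → queue [Omar, Wes, Ava]
Visit Omar → queue [Wes, Ava]
Visit Wes → queue [Ava]
Visit Ava → queue []

Visit order: Yul, Cyd, Uma, Rex, Bo, Jae, Kai, Lou, Xiu, Ben, Omar, Wes, Ava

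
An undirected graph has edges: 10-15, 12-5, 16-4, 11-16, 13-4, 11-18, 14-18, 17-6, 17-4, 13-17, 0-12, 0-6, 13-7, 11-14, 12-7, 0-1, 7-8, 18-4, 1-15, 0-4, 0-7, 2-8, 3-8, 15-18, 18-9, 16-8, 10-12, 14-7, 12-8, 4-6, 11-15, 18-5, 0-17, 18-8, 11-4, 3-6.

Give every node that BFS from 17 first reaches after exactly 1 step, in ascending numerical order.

0, 4, 6, 13

Level 0: 17
Level 1: 0, 4, 6, 13
Level 2: 1, 3, 7, 11, 12, 16, 18
Level 3: 5, 8, 9, 10, 14, 15
Level 4: 2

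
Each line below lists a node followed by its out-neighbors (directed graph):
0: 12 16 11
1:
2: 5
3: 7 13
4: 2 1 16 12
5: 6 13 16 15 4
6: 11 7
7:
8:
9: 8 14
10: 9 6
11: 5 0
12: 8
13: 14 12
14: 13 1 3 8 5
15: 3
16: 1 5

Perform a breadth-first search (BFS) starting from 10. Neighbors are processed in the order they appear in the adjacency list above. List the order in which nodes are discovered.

10 → 9 → 6 → 8 → 14 → 11 → 7 → 13 → 1 → 3 → 5 → 0 → 12 → 16 → 15 → 4 → 2

Visit 10; enqueue 9, 6 → queue [9, 6]
Visit 9; enqueue 8, 14 → queue [6, 8, 14]
Visit 6; enqueue 11, 7 → queue [8, 14, 11, 7]
Visit 8 → queue [14, 11, 7]
Visit 14; enqueue 13, 1, 3, 5 → queue [11, 7, 13, 1, 3, 5]
Visit 11; enqueue 0 → queue [7, 13, 1, 3, 5, 0]
Visit 7 → queue [13, 1, 3, 5, 0]
Visit 13; enqueue 12 → queue [1, 3, 5, 0, 12]
Visit 1 → queue [3, 5, 0, 12]
Visit 3 → queue [5, 0, 12]
Visit 5; enqueue 16, 15, 4 → queue [0, 12, 16, 15, 4]
Visit 0 → queue [12, 16, 15, 4]
Visit 12 → queue [16, 15, 4]
Visit 16 → queue [15, 4]
Visit 15 → queue [4]
Visit 4; enqueue 2 → queue [2]
Visit 2 → queue []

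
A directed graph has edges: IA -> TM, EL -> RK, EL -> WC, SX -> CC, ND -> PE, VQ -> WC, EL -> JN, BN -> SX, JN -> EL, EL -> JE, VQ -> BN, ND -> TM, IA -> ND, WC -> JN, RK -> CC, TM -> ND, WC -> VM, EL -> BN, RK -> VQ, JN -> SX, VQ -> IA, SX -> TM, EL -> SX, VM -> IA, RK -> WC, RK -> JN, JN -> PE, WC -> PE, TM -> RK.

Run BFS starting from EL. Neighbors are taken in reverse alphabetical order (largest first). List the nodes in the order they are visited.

EL -> WC -> SX -> RK -> JN -> JE -> BN -> VM -> PE -> TM -> CC -> VQ -> IA -> ND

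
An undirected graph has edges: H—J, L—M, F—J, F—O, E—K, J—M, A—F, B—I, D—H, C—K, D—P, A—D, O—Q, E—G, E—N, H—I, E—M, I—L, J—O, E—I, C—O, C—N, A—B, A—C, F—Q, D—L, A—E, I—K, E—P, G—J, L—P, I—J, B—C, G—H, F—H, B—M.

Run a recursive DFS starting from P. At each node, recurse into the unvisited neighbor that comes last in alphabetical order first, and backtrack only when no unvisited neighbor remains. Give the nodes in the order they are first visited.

P, L, M, J, O, Q, F, H, I, K, E, N, C, B, A, D, G

Visit P
P → L
L → M
M → J
J → O
O → Q
Q → F
F → H
H → I
I → K
K → E
E → N
N → C
C → B
B → A
A → D
E → G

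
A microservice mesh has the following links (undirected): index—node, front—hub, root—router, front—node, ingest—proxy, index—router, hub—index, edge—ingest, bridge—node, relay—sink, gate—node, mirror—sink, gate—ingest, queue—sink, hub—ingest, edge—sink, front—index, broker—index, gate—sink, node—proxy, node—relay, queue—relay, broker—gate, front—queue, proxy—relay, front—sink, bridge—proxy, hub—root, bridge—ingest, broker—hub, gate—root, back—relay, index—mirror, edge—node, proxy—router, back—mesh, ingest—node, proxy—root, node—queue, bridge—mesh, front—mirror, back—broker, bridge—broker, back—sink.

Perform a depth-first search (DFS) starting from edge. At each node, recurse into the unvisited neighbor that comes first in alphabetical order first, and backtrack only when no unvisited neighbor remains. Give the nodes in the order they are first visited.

Visit edge
edge → ingest
ingest → bridge
bridge → broker
broker → back
back → mesh
back → relay
relay → node
node → front
front → hub
hub → index
index → mirror
mirror → sink
sink → gate
gate → root
root → proxy
proxy → router
sink → queue

edge ingest bridge broker back mesh relay node front hub index mirror sink gate root proxy router queue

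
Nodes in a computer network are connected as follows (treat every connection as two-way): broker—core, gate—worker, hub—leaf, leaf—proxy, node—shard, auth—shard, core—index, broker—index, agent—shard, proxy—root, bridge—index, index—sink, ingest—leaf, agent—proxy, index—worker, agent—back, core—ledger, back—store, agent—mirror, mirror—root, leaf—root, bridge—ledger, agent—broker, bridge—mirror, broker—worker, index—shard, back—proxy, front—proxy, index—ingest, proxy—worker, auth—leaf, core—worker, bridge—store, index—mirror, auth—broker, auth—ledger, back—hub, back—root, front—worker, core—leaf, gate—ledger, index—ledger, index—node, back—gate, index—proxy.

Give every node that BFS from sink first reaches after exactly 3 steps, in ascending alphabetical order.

agent, auth, back, front, gate, leaf, root, store

Level 0: sink
Level 1: index
Level 2: bridge, broker, core, ingest, ledger, mirror, node, proxy, shard, worker
Level 3: agent, auth, back, front, gate, leaf, root, store
Level 4: hub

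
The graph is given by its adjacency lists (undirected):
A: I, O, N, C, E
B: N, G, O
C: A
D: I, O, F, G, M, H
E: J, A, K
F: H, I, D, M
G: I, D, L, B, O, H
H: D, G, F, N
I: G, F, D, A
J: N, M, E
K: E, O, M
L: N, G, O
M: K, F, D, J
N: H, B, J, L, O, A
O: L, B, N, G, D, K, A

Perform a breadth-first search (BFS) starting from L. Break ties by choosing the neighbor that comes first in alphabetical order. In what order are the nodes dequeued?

L -> G -> N -> O -> B -> D -> H -> I -> A -> J -> K -> F -> M -> C -> E

Visit L; enqueue G, N, O → queue [G, N, O]
Visit G; enqueue B, D, H, I → queue [N, O, B, D, H, I]
Visit N; enqueue A, J → queue [O, B, D, H, I, A, J]
Visit O; enqueue K → queue [B, D, H, I, A, J, K]
Visit B → queue [D, H, I, A, J, K]
Visit D; enqueue F, M → queue [H, I, A, J, K, F, M]
Visit H → queue [I, A, J, K, F, M]
Visit I → queue [A, J, K, F, M]
Visit A; enqueue C, E → queue [J, K, F, M, C, E]
Visit J → queue [K, F, M, C, E]
Visit K → queue [F, M, C, E]
Visit F → queue [M, C, E]
Visit M → queue [C, E]
Visit C → queue [E]
Visit E → queue []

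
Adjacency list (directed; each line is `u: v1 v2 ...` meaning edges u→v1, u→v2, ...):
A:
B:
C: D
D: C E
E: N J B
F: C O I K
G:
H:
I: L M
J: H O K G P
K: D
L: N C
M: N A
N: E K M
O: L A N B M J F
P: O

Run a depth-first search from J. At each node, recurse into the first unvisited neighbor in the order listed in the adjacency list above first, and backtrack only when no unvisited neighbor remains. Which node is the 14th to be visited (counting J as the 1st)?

I

Visit J
J → H
J → O
O → L
L → N
N → E
E → B
N → K
K → D
D → C
N → M
M → A
O → F
F → I
J → G
J → P

Visit order: J, H, O, L, N, E, B, K, D, C, M, A, F, I, G, P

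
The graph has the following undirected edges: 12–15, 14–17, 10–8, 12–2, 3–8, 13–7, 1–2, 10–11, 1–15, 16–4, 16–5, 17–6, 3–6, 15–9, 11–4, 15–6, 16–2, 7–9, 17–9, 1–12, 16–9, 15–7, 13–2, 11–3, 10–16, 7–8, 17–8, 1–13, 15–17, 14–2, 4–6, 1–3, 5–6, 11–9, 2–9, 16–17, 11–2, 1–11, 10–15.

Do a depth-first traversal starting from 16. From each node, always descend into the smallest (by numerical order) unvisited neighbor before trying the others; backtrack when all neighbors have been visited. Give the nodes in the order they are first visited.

16 -> 2 -> 1 -> 3 -> 6 -> 4 -> 11 -> 9 -> 7 -> 8 -> 10 -> 15 -> 12 -> 17 -> 14 -> 13 -> 5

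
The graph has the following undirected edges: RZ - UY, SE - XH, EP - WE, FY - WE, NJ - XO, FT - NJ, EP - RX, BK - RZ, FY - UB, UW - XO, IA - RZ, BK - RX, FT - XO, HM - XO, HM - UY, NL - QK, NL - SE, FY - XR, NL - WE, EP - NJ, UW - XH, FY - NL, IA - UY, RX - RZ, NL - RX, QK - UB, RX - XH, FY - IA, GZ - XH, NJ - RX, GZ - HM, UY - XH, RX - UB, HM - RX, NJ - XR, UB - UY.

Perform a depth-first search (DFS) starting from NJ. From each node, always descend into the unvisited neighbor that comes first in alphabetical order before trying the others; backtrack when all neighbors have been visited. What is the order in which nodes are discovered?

NJ -> EP -> RX -> BK -> RZ -> IA -> FY -> NL -> QK -> UB -> UY -> HM -> GZ -> XH -> SE -> UW -> XO -> FT -> WE -> XR

Visit NJ
NJ → EP
EP → RX
RX → BK
BK → RZ
RZ → IA
IA → FY
FY → NL
NL → QK
QK → UB
UB → UY
UY → HM
HM → GZ
GZ → XH
XH → SE
XH → UW
UW → XO
XO → FT
NL → WE
FY → XR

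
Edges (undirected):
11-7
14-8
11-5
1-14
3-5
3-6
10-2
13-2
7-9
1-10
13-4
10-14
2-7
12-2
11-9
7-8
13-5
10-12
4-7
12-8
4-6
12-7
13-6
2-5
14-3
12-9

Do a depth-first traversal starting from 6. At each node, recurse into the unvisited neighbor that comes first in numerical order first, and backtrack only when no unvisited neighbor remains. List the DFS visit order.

Visit 6
6 → 3
3 → 5
5 → 2
2 → 7
7 → 4
4 → 13
7 → 8
8 → 12
12 → 9
9 → 11
12 → 10
10 → 1
1 → 14

6, 3, 5, 2, 7, 4, 13, 8, 12, 9, 11, 10, 1, 14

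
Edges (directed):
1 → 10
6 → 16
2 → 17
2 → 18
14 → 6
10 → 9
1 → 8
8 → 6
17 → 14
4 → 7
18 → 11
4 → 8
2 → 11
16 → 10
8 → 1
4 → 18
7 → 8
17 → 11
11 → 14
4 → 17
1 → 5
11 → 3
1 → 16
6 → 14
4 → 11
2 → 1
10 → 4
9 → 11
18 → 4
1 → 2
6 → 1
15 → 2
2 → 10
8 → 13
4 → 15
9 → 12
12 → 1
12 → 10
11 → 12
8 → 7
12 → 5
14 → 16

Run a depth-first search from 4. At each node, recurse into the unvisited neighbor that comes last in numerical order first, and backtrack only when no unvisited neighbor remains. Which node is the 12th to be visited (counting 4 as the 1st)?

Visit 4
4 → 18
18 → 11
11 → 14
14 → 16
16 → 10
10 → 9
9 → 12
12 → 5
12 → 1
1 → 8
8 → 13
8 → 7
8 → 6
1 → 2
2 → 17
11 → 3
4 → 15

Visit order: 4, 18, 11, 14, 16, 10, 9, 12, 5, 1, 8, 13, 7, 6, 2, 17, 3, 15

13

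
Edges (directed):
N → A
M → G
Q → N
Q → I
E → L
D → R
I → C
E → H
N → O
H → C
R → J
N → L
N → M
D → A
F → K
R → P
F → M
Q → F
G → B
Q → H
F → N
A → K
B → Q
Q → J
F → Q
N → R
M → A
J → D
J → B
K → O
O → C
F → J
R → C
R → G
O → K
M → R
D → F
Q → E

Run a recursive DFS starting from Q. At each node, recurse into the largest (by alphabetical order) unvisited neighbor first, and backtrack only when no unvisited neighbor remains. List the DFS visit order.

Visit Q
Q → N
N → R
R → P
R → J
J → D
D → F
F → M
M → G
G → B
M → A
A → K
K → O
O → C
N → L
Q → I
Q → H
Q → E

Q N R P J D F M G B A K O C L I H E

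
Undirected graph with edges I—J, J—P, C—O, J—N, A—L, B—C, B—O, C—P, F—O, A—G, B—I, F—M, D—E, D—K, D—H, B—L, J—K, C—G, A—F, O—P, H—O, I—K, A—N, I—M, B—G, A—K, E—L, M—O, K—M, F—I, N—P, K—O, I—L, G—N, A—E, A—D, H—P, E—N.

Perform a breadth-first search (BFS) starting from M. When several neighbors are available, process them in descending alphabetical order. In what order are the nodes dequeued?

Visit M; enqueue O, K, I, F → queue [O, K, I, F]
Visit O; enqueue P, H, C, B → queue [K, I, F, P, H, C, B]
Visit K; enqueue J, D, A → queue [I, F, P, H, C, B, J, D, A]
Visit I; enqueue L → queue [F, P, H, C, B, J, D, A, L]
Visit F → queue [P, H, C, B, J, D, A, L]
Visit P; enqueue N → queue [H, C, B, J, D, A, L, N]
Visit H → queue [C, B, J, D, A, L, N]
Visit C; enqueue G → queue [B, J, D, A, L, N, G]
Visit B → queue [J, D, A, L, N, G]
Visit J → queue [D, A, L, N, G]
Visit D; enqueue E → queue [A, L, N, G, E]
Visit A → queue [L, N, G, E]
Visit L → queue [N, G, E]
Visit N → queue [G, E]
Visit G → queue [E]
Visit E → queue []

M O K I F P H C B J D A L N G E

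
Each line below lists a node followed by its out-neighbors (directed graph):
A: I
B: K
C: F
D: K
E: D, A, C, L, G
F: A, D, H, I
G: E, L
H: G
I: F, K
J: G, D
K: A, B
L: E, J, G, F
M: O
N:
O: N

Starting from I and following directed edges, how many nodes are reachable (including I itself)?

BFS from I visits: I, F, K, A, D, H, B, G, E, L, C, J
Reachable nodes: 12 of 15 total.

12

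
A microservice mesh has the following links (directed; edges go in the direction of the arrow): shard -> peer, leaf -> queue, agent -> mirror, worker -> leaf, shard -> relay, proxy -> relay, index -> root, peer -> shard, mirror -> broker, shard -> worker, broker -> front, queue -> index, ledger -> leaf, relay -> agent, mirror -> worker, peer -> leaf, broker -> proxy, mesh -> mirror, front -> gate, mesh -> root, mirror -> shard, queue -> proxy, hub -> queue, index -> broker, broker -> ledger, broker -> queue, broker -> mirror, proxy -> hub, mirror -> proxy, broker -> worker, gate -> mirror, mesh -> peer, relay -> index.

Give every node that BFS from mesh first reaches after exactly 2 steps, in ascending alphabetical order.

Level 0: mesh
Level 1: mirror, peer, root
Level 2: broker, leaf, proxy, shard, worker
Level 3: front, hub, ledger, queue, relay
Level 4: agent, gate, index

broker, leaf, proxy, shard, worker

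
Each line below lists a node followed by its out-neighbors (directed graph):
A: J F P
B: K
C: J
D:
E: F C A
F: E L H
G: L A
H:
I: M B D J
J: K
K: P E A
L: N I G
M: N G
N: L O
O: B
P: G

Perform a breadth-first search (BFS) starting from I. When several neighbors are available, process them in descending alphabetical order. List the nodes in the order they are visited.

Visit I; enqueue M, J, D, B → queue [M, J, D, B]
Visit M; enqueue N, G → queue [J, D, B, N, G]
Visit J; enqueue K → queue [D, B, N, G, K]
Visit D → queue [B, N, G, K]
Visit B → queue [N, G, K]
Visit N; enqueue O, L → queue [G, K, O, L]
Visit G; enqueue A → queue [K, O, L, A]
Visit K; enqueue P, E → queue [O, L, A, P, E]
Visit O → queue [L, A, P, E]
Visit L → queue [A, P, E]
Visit A; enqueue F → queue [P, E, F]
Visit P → queue [E, F]
Visit E; enqueue C → queue [F, C]
Visit F; enqueue H → queue [C, H]
Visit C → queue [H]
Visit H → queue []

I, M, J, D, B, N, G, K, O, L, A, P, E, F, C, H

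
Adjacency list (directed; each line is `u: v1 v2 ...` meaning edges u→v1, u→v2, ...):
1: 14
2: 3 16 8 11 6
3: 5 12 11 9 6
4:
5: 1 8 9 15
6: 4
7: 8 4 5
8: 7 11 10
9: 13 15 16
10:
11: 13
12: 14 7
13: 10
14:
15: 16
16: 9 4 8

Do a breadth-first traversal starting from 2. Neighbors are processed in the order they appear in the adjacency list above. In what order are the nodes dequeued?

Visit 2; enqueue 3, 16, 8, 11, 6 → queue [3, 16, 8, 11, 6]
Visit 3; enqueue 5, 12, 9 → queue [16, 8, 11, 6, 5, 12, 9]
Visit 16; enqueue 4 → queue [8, 11, 6, 5, 12, 9, 4]
Visit 8; enqueue 7, 10 → queue [11, 6, 5, 12, 9, 4, 7, 10]
Visit 11; enqueue 13 → queue [6, 5, 12, 9, 4, 7, 10, 13]
Visit 6 → queue [5, 12, 9, 4, 7, 10, 13]
Visit 5; enqueue 1, 15 → queue [12, 9, 4, 7, 10, 13, 1, 15]
Visit 12; enqueue 14 → queue [9, 4, 7, 10, 13, 1, 15, 14]
Visit 9 → queue [4, 7, 10, 13, 1, 15, 14]
Visit 4 → queue [7, 10, 13, 1, 15, 14]
Visit 7 → queue [10, 13, 1, 15, 14]
Visit 10 → queue [13, 1, 15, 14]
Visit 13 → queue [1, 15, 14]
Visit 1 → queue [15, 14]
Visit 15 → queue [14]
Visit 14 → queue []

2 → 3 → 16 → 8 → 11 → 6 → 5 → 12 → 9 → 4 → 7 → 10 → 13 → 1 → 15 → 14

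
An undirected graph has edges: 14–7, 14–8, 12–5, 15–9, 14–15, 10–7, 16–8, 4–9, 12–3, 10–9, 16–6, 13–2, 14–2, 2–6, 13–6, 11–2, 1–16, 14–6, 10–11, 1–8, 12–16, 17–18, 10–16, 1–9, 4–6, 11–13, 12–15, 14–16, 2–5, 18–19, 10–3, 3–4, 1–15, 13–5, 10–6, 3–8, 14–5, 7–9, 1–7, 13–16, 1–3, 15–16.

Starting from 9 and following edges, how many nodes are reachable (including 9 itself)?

16

BFS from 9 visits: 9, 15, 10, 7, 4, 1, 16, 14, 12, 11, 6, 3, 8, 13, 5, 2
Reachable nodes: 16 of 19 total.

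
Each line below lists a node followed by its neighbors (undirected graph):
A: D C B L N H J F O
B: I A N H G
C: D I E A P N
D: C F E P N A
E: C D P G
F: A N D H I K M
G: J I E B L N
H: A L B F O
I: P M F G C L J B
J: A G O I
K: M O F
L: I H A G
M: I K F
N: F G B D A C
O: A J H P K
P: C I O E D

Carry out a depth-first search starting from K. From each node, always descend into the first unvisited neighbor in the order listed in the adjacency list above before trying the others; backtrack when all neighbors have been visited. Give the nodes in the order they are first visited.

Visit K
K → M
M → I
I → P
P → C
C → D
D → F
F → A
A → B
B → N
N → G
G → J
J → O
O → H
H → L
G → E

K M I P C D F A B N G J O H L E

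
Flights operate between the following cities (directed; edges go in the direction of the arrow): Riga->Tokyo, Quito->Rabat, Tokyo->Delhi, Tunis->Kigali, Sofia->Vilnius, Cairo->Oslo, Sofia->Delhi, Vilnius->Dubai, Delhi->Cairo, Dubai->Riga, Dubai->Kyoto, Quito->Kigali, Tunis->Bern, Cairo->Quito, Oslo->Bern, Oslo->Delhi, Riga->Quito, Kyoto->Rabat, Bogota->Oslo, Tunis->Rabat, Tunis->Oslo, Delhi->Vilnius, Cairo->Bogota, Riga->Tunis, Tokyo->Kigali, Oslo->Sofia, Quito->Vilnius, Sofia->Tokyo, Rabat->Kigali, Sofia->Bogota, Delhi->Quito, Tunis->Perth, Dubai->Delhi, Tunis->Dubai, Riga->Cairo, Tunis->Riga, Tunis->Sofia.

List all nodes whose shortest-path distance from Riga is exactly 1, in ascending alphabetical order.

Cairo, Quito, Tokyo, Tunis

Level 0: Riga
Level 1: Cairo, Quito, Tokyo, Tunis
Level 2: Bern, Bogota, Delhi, Dubai, Kigali, Oslo, Perth, Rabat, Sofia, Vilnius
Level 3: Kyoto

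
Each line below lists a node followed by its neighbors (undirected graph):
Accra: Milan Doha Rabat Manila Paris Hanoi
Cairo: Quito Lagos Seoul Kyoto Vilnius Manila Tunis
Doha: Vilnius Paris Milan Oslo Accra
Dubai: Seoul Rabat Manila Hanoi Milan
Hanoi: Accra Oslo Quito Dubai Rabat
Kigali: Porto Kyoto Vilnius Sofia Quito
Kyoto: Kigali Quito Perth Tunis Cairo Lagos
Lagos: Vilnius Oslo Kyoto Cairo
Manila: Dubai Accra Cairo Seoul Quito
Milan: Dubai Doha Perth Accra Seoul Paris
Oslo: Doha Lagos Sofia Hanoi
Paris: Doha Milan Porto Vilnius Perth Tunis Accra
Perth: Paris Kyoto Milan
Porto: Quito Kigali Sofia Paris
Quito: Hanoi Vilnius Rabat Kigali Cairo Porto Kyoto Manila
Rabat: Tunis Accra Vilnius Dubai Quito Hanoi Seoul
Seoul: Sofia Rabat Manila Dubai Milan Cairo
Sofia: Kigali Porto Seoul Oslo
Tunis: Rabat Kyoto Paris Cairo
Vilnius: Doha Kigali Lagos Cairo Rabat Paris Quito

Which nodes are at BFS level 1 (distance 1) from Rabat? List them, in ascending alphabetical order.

Level 0: Rabat
Level 1: Accra, Dubai, Hanoi, Quito, Seoul, Tunis, Vilnius
Level 2: Cairo, Doha, Kigali, Kyoto, Lagos, Manila, Milan, Oslo, Paris, Porto, Sofia
Level 3: Perth

Accra, Dubai, Hanoi, Quito, Seoul, Tunis, Vilnius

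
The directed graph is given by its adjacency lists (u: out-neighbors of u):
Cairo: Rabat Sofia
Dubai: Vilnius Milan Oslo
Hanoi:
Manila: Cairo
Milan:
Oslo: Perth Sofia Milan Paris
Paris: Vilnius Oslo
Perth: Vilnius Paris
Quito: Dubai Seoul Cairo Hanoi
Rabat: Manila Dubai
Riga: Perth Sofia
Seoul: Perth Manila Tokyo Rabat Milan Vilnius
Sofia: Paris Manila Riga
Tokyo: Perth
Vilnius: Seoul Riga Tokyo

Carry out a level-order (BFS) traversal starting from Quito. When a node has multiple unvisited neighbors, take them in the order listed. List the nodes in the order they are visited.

Quito Dubai Seoul Cairo Hanoi Vilnius Milan Oslo Perth Manila Tokyo Rabat Sofia Riga Paris

Visit Quito; enqueue Dubai, Seoul, Cairo, Hanoi → queue [Dubai, Seoul, Cairo, Hanoi]
Visit Dubai; enqueue Vilnius, Milan, Oslo → queue [Seoul, Cairo, Hanoi, Vilnius, Milan, Oslo]
Visit Seoul; enqueue Perth, Manila, Tokyo, Rabat → queue [Cairo, Hanoi, Vilnius, Milan, Oslo, Perth, Manila, Tokyo, Rabat]
Visit Cairo; enqueue Sofia → queue [Hanoi, Vilnius, Milan, Oslo, Perth, Manila, Tokyo, Rabat, Sofia]
Visit Hanoi → queue [Vilnius, Milan, Oslo, Perth, Manila, Tokyo, Rabat, Sofia]
Visit Vilnius; enqueue Riga → queue [Milan, Oslo, Perth, Manila, Tokyo, Rabat, Sofia, Riga]
Visit Milan → queue [Oslo, Perth, Manila, Tokyo, Rabat, Sofia, Riga]
Visit Oslo; enqueue Paris → queue [Perth, Manila, Tokyo, Rabat, Sofia, Riga, Paris]
Visit Perth → queue [Manila, Tokyo, Rabat, Sofia, Riga, Paris]
Visit Manila → queue [Tokyo, Rabat, Sofia, Riga, Paris]
Visit Tokyo → queue [Rabat, Sofia, Riga, Paris]
Visit Rabat → queue [Sofia, Riga, Paris]
Visit Sofia → queue [Riga, Paris]
Visit Riga → queue [Paris]
Visit Paris → queue []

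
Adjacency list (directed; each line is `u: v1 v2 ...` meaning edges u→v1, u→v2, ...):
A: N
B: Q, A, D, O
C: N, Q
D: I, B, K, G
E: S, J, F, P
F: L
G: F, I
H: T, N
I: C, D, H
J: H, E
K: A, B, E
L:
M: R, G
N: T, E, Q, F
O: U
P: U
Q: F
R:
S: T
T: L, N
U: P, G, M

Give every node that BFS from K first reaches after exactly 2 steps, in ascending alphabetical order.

D, F, J, N, O, P, Q, S

Level 0: K
Level 1: A, B, E
Level 2: D, F, J, N, O, P, Q, S
Level 3: G, H, I, L, T, U
Level 4: C, M
Level 5: R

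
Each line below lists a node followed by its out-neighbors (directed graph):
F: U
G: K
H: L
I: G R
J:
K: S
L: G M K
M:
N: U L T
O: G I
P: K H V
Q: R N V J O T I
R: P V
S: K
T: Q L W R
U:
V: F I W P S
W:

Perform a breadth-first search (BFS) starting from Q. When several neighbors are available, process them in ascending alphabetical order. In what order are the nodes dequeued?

Q I J N O R T V G L U P W F S K M H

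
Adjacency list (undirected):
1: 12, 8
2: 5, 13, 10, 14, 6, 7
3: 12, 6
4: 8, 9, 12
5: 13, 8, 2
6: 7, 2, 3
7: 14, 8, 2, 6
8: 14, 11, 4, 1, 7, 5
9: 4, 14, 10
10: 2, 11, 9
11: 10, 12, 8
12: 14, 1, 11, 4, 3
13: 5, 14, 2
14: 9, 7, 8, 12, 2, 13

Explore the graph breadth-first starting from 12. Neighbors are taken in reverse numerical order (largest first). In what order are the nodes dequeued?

Visit 12; enqueue 14, 11, 4, 3, 1 → queue [14, 11, 4, 3, 1]
Visit 14; enqueue 13, 9, 8, 7, 2 → queue [11, 4, 3, 1, 13, 9, 8, 7, 2]
Visit 11; enqueue 10 → queue [4, 3, 1, 13, 9, 8, 7, 2, 10]
Visit 4 → queue [3, 1, 13, 9, 8, 7, 2, 10]
Visit 3; enqueue 6 → queue [1, 13, 9, 8, 7, 2, 10, 6]
Visit 1 → queue [13, 9, 8, 7, 2, 10, 6]
Visit 13; enqueue 5 → queue [9, 8, 7, 2, 10, 6, 5]
Visit 9 → queue [8, 7, 2, 10, 6, 5]
Visit 8 → queue [7, 2, 10, 6, 5]
Visit 7 → queue [2, 10, 6, 5]
Visit 2 → queue [10, 6, 5]
Visit 10 → queue [6, 5]
Visit 6 → queue [5]
Visit 5 → queue []

12 -> 14 -> 11 -> 4 -> 3 -> 1 -> 13 -> 9 -> 8 -> 7 -> 2 -> 10 -> 6 -> 5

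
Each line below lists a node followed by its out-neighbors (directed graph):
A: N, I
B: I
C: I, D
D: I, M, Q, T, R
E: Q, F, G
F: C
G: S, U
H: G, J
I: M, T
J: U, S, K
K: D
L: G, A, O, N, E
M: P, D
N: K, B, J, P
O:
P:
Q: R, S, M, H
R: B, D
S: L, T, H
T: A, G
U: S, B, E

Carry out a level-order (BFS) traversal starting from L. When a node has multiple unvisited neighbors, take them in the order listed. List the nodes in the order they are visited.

L G A O N E S U I K B J P Q F T H M D R C

Visit L; enqueue G, A, O, N, E → queue [G, A, O, N, E]
Visit G; enqueue S, U → queue [A, O, N, E, S, U]
Visit A; enqueue I → queue [O, N, E, S, U, I]
Visit O → queue [N, E, S, U, I]
Visit N; enqueue K, B, J, P → queue [E, S, U, I, K, B, J, P]
Visit E; enqueue Q, F → queue [S, U, I, K, B, J, P, Q, F]
Visit S; enqueue T, H → queue [U, I, K, B, J, P, Q, F, T, H]
Visit U → queue [I, K, B, J, P, Q, F, T, H]
Visit I; enqueue M → queue [K, B, J, P, Q, F, T, H, M]
Visit K; enqueue D → queue [B, J, P, Q, F, T, H, M, D]
Visit B → queue [J, P, Q, F, T, H, M, D]
Visit J → queue [P, Q, F, T, H, M, D]
Visit P → queue [Q, F, T, H, M, D]
Visit Q; enqueue R → queue [F, T, H, M, D, R]
Visit F; enqueue C → queue [T, H, M, D, R, C]
Visit T → queue [H, M, D, R, C]
Visit H → queue [M, D, R, C]
Visit M → queue [D, R, C]
Visit D → queue [R, C]
Visit R → queue [C]
Visit C → queue []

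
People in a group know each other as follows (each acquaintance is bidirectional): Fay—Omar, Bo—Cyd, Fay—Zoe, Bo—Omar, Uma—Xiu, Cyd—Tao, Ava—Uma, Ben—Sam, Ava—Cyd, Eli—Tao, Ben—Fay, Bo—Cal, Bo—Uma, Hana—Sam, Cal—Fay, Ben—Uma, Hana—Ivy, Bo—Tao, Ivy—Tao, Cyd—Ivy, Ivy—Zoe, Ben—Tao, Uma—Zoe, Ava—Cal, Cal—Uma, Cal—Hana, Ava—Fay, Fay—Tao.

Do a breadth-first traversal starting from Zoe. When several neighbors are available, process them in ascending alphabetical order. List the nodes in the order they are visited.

Zoe -> Fay -> Ivy -> Uma -> Ava -> Ben -> Cal -> Omar -> Tao -> Cyd -> Hana -> Bo -> Xiu -> Sam -> Eli

Visit Zoe; enqueue Fay, Ivy, Uma → queue [Fay, Ivy, Uma]
Visit Fay; enqueue Ava, Ben, Cal, Omar, Tao → queue [Ivy, Uma, Ava, Ben, Cal, Omar, Tao]
Visit Ivy; enqueue Cyd, Hana → queue [Uma, Ava, Ben, Cal, Omar, Tao, Cyd, Hana]
Visit Uma; enqueue Bo, Xiu → queue [Ava, Ben, Cal, Omar, Tao, Cyd, Hana, Bo, Xiu]
Visit Ava → queue [Ben, Cal, Omar, Tao, Cyd, Hana, Bo, Xiu]
Visit Ben; enqueue Sam → queue [Cal, Omar, Tao, Cyd, Hana, Bo, Xiu, Sam]
Visit Cal → queue [Omar, Tao, Cyd, Hana, Bo, Xiu, Sam]
Visit Omar → queue [Tao, Cyd, Hana, Bo, Xiu, Sam]
Visit Tao; enqueue Eli → queue [Cyd, Hana, Bo, Xiu, Sam, Eli]
Visit Cyd → queue [Hana, Bo, Xiu, Sam, Eli]
Visit Hana → queue [Bo, Xiu, Sam, Eli]
Visit Bo → queue [Xiu, Sam, Eli]
Visit Xiu → queue [Sam, Eli]
Visit Sam → queue [Eli]
Visit Eli → queue []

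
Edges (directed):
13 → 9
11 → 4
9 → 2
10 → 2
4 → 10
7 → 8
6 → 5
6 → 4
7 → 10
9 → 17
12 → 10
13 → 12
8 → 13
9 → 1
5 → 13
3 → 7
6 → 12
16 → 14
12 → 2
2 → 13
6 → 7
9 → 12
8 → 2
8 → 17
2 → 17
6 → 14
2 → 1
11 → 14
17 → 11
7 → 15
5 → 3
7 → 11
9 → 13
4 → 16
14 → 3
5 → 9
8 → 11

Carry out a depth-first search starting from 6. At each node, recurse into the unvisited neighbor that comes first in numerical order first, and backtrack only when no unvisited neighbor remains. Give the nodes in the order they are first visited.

6 → 4 → 10 → 2 → 1 → 13 → 9 → 12 → 17 → 11 → 14 → 3 → 7 → 8 → 15 → 16 → 5

Visit 6
6 → 4
4 → 10
10 → 2
2 → 1
2 → 13
13 → 9
9 → 12
9 → 17
17 → 11
11 → 14
14 → 3
3 → 7
7 → 8
7 → 15
4 → 16
6 → 5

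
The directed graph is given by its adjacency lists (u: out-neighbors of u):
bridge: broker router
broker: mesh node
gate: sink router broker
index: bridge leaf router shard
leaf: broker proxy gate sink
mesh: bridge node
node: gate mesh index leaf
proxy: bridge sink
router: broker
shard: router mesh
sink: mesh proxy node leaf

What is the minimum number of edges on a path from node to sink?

2

Level 0: node
Level 1: gate, index, leaf, mesh
Level 2: bridge, broker, proxy, router, shard, sink
sink first appears at level 2.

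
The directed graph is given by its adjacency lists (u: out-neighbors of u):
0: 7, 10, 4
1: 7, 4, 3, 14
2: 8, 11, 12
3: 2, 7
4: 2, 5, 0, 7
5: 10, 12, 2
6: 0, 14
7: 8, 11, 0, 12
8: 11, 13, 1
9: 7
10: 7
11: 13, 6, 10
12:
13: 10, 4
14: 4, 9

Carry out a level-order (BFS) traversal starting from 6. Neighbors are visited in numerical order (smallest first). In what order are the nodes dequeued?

6 → 0 → 14 → 4 → 7 → 10 → 9 → 2 → 5 → 8 → 11 → 12 → 1 → 13 → 3

Visit 6; enqueue 0, 14 → queue [0, 14]
Visit 0; enqueue 4, 7, 10 → queue [14, 4, 7, 10]
Visit 14; enqueue 9 → queue [4, 7, 10, 9]
Visit 4; enqueue 2, 5 → queue [7, 10, 9, 2, 5]
Visit 7; enqueue 8, 11, 12 → queue [10, 9, 2, 5, 8, 11, 12]
Visit 10 → queue [9, 2, 5, 8, 11, 12]
Visit 9 → queue [2, 5, 8, 11, 12]
Visit 2 → queue [5, 8, 11, 12]
Visit 5 → queue [8, 11, 12]
Visit 8; enqueue 1, 13 → queue [11, 12, 1, 13]
Visit 11 → queue [12, 1, 13]
Visit 12 → queue [1, 13]
Visit 1; enqueue 3 → queue [13, 3]
Visit 13 → queue [3]
Visit 3 → queue []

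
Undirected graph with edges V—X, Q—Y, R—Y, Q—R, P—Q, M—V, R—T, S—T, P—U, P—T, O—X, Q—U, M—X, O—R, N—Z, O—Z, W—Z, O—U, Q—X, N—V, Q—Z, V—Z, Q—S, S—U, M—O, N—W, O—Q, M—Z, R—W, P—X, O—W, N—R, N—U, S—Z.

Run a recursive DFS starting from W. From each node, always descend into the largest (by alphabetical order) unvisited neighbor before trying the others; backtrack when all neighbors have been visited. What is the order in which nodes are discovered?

W, Z, V, X, Q, Y, R, T, S, U, P, O, M, N

Visit W
W → Z
Z → V
V → X
X → Q
Q → Y
Y → R
R → T
T → S
S → U
U → P
U → O
O → M
U → N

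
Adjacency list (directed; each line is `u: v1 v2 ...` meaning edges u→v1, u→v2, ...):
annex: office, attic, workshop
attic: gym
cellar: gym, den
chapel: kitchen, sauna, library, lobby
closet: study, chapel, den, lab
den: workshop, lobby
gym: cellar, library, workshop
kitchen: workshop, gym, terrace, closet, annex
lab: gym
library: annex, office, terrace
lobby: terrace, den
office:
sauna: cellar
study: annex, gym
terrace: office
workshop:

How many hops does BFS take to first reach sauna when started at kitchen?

3

Level 0: kitchen
Level 1: annex, closet, gym, terrace, workshop
Level 2: attic, cellar, chapel, den, lab, library, office, study
Level 3: lobby, sauna
sauna first appears at level 3.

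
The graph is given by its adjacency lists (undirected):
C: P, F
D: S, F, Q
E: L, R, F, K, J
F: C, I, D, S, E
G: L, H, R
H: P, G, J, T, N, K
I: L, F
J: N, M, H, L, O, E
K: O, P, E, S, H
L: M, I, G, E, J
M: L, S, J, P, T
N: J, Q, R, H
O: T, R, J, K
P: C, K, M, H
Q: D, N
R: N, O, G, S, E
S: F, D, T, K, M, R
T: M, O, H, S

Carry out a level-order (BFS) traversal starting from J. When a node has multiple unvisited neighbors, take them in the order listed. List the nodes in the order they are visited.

J, N, M, H, L, O, E, Q, R, S, P, T, G, K, I, F, D, C

Visit J; enqueue N, M, H, L, O, E → queue [N, M, H, L, O, E]
Visit N; enqueue Q, R → queue [M, H, L, O, E, Q, R]
Visit M; enqueue S, P, T → queue [H, L, O, E, Q, R, S, P, T]
Visit H; enqueue G, K → queue [L, O, E, Q, R, S, P, T, G, K]
Visit L; enqueue I → queue [O, E, Q, R, S, P, T, G, K, I]
Visit O → queue [E, Q, R, S, P, T, G, K, I]
Visit E; enqueue F → queue [Q, R, S, P, T, G, K, I, F]
Visit Q; enqueue D → queue [R, S, P, T, G, K, I, F, D]
Visit R → queue [S, P, T, G, K, I, F, D]
Visit S → queue [P, T, G, K, I, F, D]
Visit P; enqueue C → queue [T, G, K, I, F, D, C]
Visit T → queue [G, K, I, F, D, C]
Visit G → queue [K, I, F, D, C]
Visit K → queue [I, F, D, C]
Visit I → queue [F, D, C]
Visit F → queue [D, C]
Visit D → queue [C]
Visit C → queue []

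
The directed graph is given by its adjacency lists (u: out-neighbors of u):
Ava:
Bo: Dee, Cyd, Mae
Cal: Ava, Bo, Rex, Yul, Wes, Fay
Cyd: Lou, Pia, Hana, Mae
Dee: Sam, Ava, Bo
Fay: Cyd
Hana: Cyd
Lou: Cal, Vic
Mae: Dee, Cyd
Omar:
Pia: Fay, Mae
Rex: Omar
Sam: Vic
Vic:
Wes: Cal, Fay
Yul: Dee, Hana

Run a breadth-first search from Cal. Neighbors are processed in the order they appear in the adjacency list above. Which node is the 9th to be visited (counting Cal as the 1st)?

Cyd

Visit Cal; enqueue Ava, Bo, Rex, Yul, Wes, Fay → queue [Ava, Bo, Rex, Yul, Wes, Fay]
Visit Ava → queue [Bo, Rex, Yul, Wes, Fay]
Visit Bo; enqueue Dee, Cyd, Mae → queue [Rex, Yul, Wes, Fay, Dee, Cyd, Mae]
Visit Rex; enqueue Omar → queue [Yul, Wes, Fay, Dee, Cyd, Mae, Omar]
Visit Yul; enqueue Hana → queue [Wes, Fay, Dee, Cyd, Mae, Omar, Hana]
Visit Wes → queue [Fay, Dee, Cyd, Mae, Omar, Hana]
Visit Fay → queue [Dee, Cyd, Mae, Omar, Hana]
Visit Dee; enqueue Sam → queue [Cyd, Mae, Omar, Hana, Sam]
Visit Cyd; enqueue Lou, Pia → queue [Mae, Omar, Hana, Sam, Lou, Pia]
Visit Mae → queue [Omar, Hana, Sam, Lou, Pia]
Visit Omar → queue [Hana, Sam, Lou, Pia]
Visit Hana → queue [Sam, Lou, Pia]
Visit Sam; enqueue Vic → queue [Lou, Pia, Vic]
Visit Lou → queue [Pia, Vic]
Visit Pia → queue [Vic]
Visit Vic → queue []

Visit order: Cal, Ava, Bo, Rex, Yul, Wes, Fay, Dee, Cyd, Mae, Omar, Hana, Sam, Lou, Pia, Vic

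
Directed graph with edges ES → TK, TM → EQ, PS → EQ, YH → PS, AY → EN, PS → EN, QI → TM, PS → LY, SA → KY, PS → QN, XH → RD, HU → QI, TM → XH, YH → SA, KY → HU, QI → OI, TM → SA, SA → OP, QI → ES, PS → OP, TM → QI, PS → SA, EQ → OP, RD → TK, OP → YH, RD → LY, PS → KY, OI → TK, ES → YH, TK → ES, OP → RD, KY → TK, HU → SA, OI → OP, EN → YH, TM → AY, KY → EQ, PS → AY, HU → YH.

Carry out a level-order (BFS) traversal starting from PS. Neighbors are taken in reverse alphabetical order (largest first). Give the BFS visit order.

PS, SA, QN, OP, LY, KY, EQ, EN, AY, YH, RD, TK, HU, ES, QI, TM, OI, XH

Visit PS; enqueue SA, QN, OP, LY, KY, EQ, EN, AY → queue [SA, QN, OP, LY, KY, EQ, EN, AY]
Visit SA → queue [QN, OP, LY, KY, EQ, EN, AY]
Visit QN → queue [OP, LY, KY, EQ, EN, AY]
Visit OP; enqueue YH, RD → queue [LY, KY, EQ, EN, AY, YH, RD]
Visit LY → queue [KY, EQ, EN, AY, YH, RD]
Visit KY; enqueue TK, HU → queue [EQ, EN, AY, YH, RD, TK, HU]
Visit EQ → queue [EN, AY, YH, RD, TK, HU]
Visit EN → queue [AY, YH, RD, TK, HU]
Visit AY → queue [YH, RD, TK, HU]
Visit YH → queue [RD, TK, HU]
Visit RD → queue [TK, HU]
Visit TK; enqueue ES → queue [HU, ES]
Visit HU; enqueue QI → queue [ES, QI]
Visit ES → queue [QI]
Visit QI; enqueue TM, OI → queue [TM, OI]
Visit TM; enqueue XH → queue [OI, XH]
Visit OI → queue [XH]
Visit XH → queue []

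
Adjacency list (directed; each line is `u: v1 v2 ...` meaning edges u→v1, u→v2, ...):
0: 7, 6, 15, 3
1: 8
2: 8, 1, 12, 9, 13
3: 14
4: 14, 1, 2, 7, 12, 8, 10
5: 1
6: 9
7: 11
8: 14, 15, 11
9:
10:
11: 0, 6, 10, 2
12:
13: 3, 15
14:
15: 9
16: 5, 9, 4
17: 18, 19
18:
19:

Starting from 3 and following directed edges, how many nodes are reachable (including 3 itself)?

2

BFS from 3 visits: 3, 14
Reachable nodes: 2 of 20 total.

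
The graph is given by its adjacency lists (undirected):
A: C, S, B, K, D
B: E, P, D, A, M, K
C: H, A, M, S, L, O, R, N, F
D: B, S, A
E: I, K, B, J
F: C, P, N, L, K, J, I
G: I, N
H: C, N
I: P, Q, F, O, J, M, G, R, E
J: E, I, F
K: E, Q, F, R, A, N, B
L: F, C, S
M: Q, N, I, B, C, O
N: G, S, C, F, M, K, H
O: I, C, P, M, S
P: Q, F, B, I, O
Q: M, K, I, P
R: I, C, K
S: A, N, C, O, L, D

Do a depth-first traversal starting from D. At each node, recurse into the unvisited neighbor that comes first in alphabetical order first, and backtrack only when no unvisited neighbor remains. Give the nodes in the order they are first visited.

D A B E I F C H N G K Q M O P S L R J

Visit D
D → A
A → B
B → E
E → I
I → F
F → C
C → H
H → N
N → G
N → K
K → Q
Q → M
M → O
O → P
O → S
S → L
K → R
F → J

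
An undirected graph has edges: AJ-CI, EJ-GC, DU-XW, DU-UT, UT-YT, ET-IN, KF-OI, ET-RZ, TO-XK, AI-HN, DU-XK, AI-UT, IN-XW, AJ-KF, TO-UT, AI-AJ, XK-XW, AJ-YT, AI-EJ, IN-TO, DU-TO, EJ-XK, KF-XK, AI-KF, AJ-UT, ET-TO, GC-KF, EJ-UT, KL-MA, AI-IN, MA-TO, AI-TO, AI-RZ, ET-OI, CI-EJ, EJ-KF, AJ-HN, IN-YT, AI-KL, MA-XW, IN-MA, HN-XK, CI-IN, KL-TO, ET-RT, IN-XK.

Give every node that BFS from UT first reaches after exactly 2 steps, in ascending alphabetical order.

CI, ET, GC, HN, IN, KF, KL, MA, RZ, XK, XW

Level 0: UT
Level 1: AI, AJ, DU, EJ, TO, YT
Level 2: CI, ET, GC, HN, IN, KF, KL, MA, RZ, XK, XW
Level 3: OI, RT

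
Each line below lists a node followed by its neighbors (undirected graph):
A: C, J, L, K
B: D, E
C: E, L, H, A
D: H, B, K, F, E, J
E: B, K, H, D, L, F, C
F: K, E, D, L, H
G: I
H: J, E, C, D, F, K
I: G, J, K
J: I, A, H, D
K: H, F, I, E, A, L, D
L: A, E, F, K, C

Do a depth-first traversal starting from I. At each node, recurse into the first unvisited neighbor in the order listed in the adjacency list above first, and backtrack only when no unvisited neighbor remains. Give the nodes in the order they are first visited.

Visit I
I → G
I → J
J → A
A → C
C → E
E → B
B → D
D → H
H → F
F → K
K → L

I, G, J, A, C, E, B, D, H, F, K, L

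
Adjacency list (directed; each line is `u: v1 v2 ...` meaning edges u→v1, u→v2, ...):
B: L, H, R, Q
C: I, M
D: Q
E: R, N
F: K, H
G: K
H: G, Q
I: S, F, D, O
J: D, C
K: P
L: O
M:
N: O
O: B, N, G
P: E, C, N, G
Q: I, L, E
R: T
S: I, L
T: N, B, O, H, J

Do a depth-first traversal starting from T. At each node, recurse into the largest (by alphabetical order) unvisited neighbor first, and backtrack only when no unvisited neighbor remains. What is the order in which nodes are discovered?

T → O → N → G → K → P → E → R → C → M → I → S → L → F → H → Q → D → B → J

Visit T
T → O
O → N
O → G
G → K
K → P
P → E
E → R
P → C
C → M
C → I
I → S
S → L
I → F
F → H
H → Q
I → D
O → B
T → J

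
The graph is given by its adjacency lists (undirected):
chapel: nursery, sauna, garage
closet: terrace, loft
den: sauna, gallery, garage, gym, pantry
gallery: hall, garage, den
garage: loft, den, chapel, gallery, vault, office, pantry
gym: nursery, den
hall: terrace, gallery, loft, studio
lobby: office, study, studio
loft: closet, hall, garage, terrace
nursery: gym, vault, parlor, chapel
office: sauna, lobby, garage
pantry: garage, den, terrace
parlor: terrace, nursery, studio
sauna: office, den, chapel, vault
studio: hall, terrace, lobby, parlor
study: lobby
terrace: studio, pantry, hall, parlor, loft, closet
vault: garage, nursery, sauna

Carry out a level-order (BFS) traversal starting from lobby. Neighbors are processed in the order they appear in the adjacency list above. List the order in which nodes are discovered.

Visit lobby; enqueue office, study, studio → queue [office, study, studio]
Visit office; enqueue sauna, garage → queue [study, studio, sauna, garage]
Visit study → queue [studio, sauna, garage]
Visit studio; enqueue hall, terrace, parlor → queue [sauna, garage, hall, terrace, parlor]
Visit sauna; enqueue den, chapel, vault → queue [garage, hall, terrace, parlor, den, chapel, vault]
Visit garage; enqueue loft, gallery, pantry → queue [hall, terrace, parlor, den, chapel, vault, loft, gallery, pantry]
Visit hall → queue [terrace, parlor, den, chapel, vault, loft, gallery, pantry]
Visit terrace; enqueue closet → queue [parlor, den, chapel, vault, loft, gallery, pantry, closet]
Visit parlor; enqueue nursery → queue [den, chapel, vault, loft, gallery, pantry, closet, nursery]
Visit den; enqueue gym → queue [chapel, vault, loft, gallery, pantry, closet, nursery, gym]
Visit chapel → queue [vault, loft, gallery, pantry, closet, nursery, gym]
Visit vault → queue [loft, gallery, pantry, closet, nursery, gym]
Visit loft → queue [gallery, pantry, closet, nursery, gym]
Visit gallery → queue [pantry, closet, nursery, gym]
Visit pantry → queue [closet, nursery, gym]
Visit closet → queue [nursery, gym]
Visit nursery → queue [gym]
Visit gym → queue []

lobby → office → study → studio → sauna → garage → hall → terrace → parlor → den → chapel → vault → loft → gallery → pantry → closet → nursery → gym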